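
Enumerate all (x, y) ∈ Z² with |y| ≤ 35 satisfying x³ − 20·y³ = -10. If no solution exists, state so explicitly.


The equation is x³ - 20y³ = -10. For fixed y, x³ = 20·y³ − 10, so a solution requires the RHS to be a perfect cube.
Strategy: iterate y from -35 to 35, compute RHS = 20·y³ − 10, and check whether it is a (positive or negative) perfect cube.
Check small values of y:
  y = 0: RHS = -10 is not a perfect cube.
  y = 1: RHS = 10 is not a perfect cube.
  y = -1: RHS = -30 is not a perfect cube.
  y = 2: RHS = 150 is not a perfect cube.
  y = -2: RHS = -170 is not a perfect cube.
  y = 3: RHS = 530 is not a perfect cube.
  y = -3: RHS = -550 is not a perfect cube.
Continuing the search up to |y| = 35 finds no solutions either.
No (x, y) in the scanned range satisfies the equation.

No integer solutions with |y| ≤ 35.


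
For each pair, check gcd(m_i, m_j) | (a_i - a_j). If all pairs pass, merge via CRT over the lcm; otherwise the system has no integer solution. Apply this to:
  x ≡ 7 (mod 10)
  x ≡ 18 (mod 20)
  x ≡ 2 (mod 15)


Moduli 10, 20, 15 are not pairwise coprime, so CRT works modulo lcm(m_i) when all pairwise compatibility conditions hold.
Pairwise compatibility: gcd(m_i, m_j) must divide a_i - a_j for every pair.
Merge one congruence at a time:
  Start: x ≡ 7 (mod 10).
  Combine with x ≡ 18 (mod 20): gcd(10, 20) = 10, and 18 - 7 = 11 is NOT divisible by 10.
    ⇒ system is inconsistent (no integer solution).

No solution (the system is inconsistent).


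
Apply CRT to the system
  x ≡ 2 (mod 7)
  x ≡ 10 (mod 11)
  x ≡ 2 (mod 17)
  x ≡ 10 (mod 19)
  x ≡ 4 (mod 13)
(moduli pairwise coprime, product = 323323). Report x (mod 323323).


Product of moduli M = 7 · 11 · 17 · 19 · 13 = 323323.
Merge one congruence at a time:
  Start: x ≡ 2 (mod 7).
  Combine with x ≡ 10 (mod 11); new modulus lcm = 77.
    Write x = 2 + 7·t and substitute into x ≡ 10 (mod 11): 7·t ≡ 10 − 2 = 8 (mod 11).
    The inverse of 7 mod 11 is 8 (since 7·8 = 56 = 5·11 + 1), so t ≡ 8·8 = 64 ≡ 9 (mod 11).
    Then x = 2 + 7·9 = 65, valid modulo lcm(7, 11) = 77: x ≡ 65 (mod 77).
  Combine with x ≡ 2 (mod 17); new modulus lcm = 1309.
    Write x = 65 + 77·t and substitute into x ≡ 2 (mod 17): 77·t ≡ 2 − 65 = -63 (mod 17).
    Reduce coefficients mod 17: 9·t ≡ 5 (mod 17).
    The inverse of 9 mod 17 is 2 (since 9·2 = 18 = 1·17 + 1), so t ≡ 2·5 = 10 ≡ 10 (mod 17).
    Then x = 65 + 77·10 = 835, valid modulo lcm(77, 17) = 1309: x ≡ 835 (mod 1309).
  Combine with x ≡ 10 (mod 19); new modulus lcm = 24871.
    Write x = 835 + 1309·t and substitute into x ≡ 10 (mod 19): 1309·t ≡ 10 − 835 = -825 (mod 19).
    Reduce coefficients mod 19: 17·t ≡ 11 (mod 19).
    The inverse of 17 mod 19 is 9 (since 17·9 = 153 = 8·19 + 1), so t ≡ 9·11 = 99 ≡ 4 (mod 19).
    Then x = 835 + 1309·4 = 6071, valid modulo lcm(1309, 19) = 24871: x ≡ 6071 (mod 24871).
  Combine with x ≡ 4 (mod 13); new modulus lcm = 323323.
    Write x = 6071 + 24871·t and substitute into x ≡ 4 (mod 13): 24871·t ≡ 4 − 6071 = -6067 (mod 13).
    Reduce coefficients mod 13: 2·t ≡ 4 (mod 13).
    The inverse of 2 mod 13 is 7 (since 2·7 = 14 = 1·13 + 1), so t ≡ 7·4 = 28 ≡ 2 (mod 13).
    Then x = 6071 + 24871·2 = 55813, valid modulo lcm(24871, 13) = 323323: x ≡ 55813 (mod 323323).
Verify against each original: 55813 mod 7 = 2, 55813 mod 11 = 10, 55813 mod 17 = 2, 55813 mod 19 = 10, 55813 mod 13 = 4.

x ≡ 55813 (mod 323323).


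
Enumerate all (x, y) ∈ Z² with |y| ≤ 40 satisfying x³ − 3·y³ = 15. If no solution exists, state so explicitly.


The equation is x³ - 3y³ = 15. For fixed y, x³ = 3·y³ + 15, so a solution requires the RHS to be a perfect cube.
Strategy: iterate y from -40 to 40, compute RHS = 3·y³ + 15, and check whether it is a (positive or negative) perfect cube.
Check small values of y:
  y = 0: RHS = 15 is not a perfect cube.
  y = 1: RHS = 18 is not a perfect cube.
  y = -1: RHS = 12 is not a perfect cube.
  y = 2: RHS = 39 is not a perfect cube.
  y = -2: RHS = -9 is not a perfect cube.
  y = 3: RHS = 96 is not a perfect cube.
  y = -3: RHS = -66 is not a perfect cube.
Continuing the search up to |y| = 40 finds no solutions either.
No (x, y) in the scanned range satisfies the equation.

No integer solutions with |y| ≤ 40.


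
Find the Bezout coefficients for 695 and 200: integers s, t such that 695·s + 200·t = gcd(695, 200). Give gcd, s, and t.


Euclidean algorithm on (695, 200) — divide until remainder is 0:
  695 = 3 · 200 + 95
  200 = 2 · 95 + 10
  95 = 9 · 10 + 5
  10 = 2 · 5 + 0
gcd(695, 200) = 5.
Track Bezout coefficients alongside the remainders: start with r₀ = 695 = a·1 + b·0 (s = 1, t = 0) and r₁ = 200 = a·0 + b·1 (s = 0, t = 1); each new remainder r_{k+1} = r_{k-1} − q_k·r_k inherits s_{k+1} = s_{k-1} − q_k·s_k, t_{k+1} = t_{k-1} − q_k·t_k, so r_k = a·s_k + b·t_k at every step:
  q = 3: r = 95, s = 1 − 3·0 = 1, t = 0 − 3·1 = -3  (check: 695·1 + 200·(-3) = 95)
  q = 2: r = 10, s = 0 − 2·1 = -2, t = 1 − 2·(-3) = 7  (check: 695·(-2) + 200·7 = 10)
  q = 9: r = 5, s = 1 − 9·(-2) = 19, t = -3 − 9·7 = -66  (check: 695·19 + 200·(-66) = 5)
The row with r = 5 (the gcd) gives the Bezout coefficients s = 19, t = -66.
Result: 695 · (19) + 200 · (-66) = 5.

gcd(695, 200) = 5; s = 19, t = -66 (check: 695·19 + 200·(-66) = 5).


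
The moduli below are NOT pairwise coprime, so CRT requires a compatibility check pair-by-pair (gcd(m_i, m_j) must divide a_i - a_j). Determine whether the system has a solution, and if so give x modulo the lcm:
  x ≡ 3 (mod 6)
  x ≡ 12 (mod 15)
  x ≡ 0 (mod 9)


Moduli 6, 15, 9 are not pairwise coprime, so CRT works modulo lcm(m_i) when all pairwise compatibility conditions hold.
Pairwise compatibility: gcd(m_i, m_j) must divide a_i - a_j for every pair.
Merge one congruence at a time:
  Start: x ≡ 3 (mod 6).
  Combine with x ≡ 12 (mod 15): gcd(6, 15) = 3; 12 - 3 = 9, which IS divisible by 3, so compatible.
    Write x = 3 + 6·t and substitute into x ≡ 12 (mod 15): 6·t ≡ 12 − 3 = 9 (mod 15).
    Divide the congruence (and modulus) by g = 3: 2·t ≡ 3 (mod 5).
    The inverse of 2 mod 5 is 3 (since 2·3 = 6 = 1·5 + 1), so t ≡ 3·3 = 9 ≡ 4 (mod 5).
    Then x = 3 + 6·4 = 27, valid modulo lcm(6, 15) = 30: x ≡ 27 (mod 30).
  Combine with x ≡ 0 (mod 9): gcd(30, 9) = 3; 0 - 27 = -27, which IS divisible by 3, so compatible.
    Write x = 27 + 30·t and substitute into x ≡ 0 (mod 9): 30·t ≡ 0 − 27 = -27 (mod 9).
    Divide the congruence (and modulus) by g = 3: 10·t ≡ -9 (mod 3).
    Reduce coefficients mod 3: 1·t ≡ 0 (mod 3).
    So t ≡ 0 (mod 3).
    Then x = 27 + 30·0 = 27, valid modulo lcm(30, 9) = 90: x ≡ 27 (mod 90).
Verify: 27 mod 6 = 3, 27 mod 15 = 12, 27 mod 9 = 0.

x ≡ 27 (mod 90).


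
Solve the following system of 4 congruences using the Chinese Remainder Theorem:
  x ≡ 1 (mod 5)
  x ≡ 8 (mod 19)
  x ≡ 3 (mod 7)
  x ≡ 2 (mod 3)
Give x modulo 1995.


Product of moduli M = 5 · 19 · 7 · 3 = 1995.
Merge one congruence at a time:
  Start: x ≡ 1 (mod 5).
  Combine with x ≡ 8 (mod 19); new modulus lcm = 95.
    Write x = 1 + 5·t and substitute into x ≡ 8 (mod 19): 5·t ≡ 8 − 1 = 7 (mod 19).
    The inverse of 5 mod 19 is 4 (since 5·4 = 20 = 1·19 + 1), so t ≡ 4·7 = 28 ≡ 9 (mod 19).
    Then x = 1 + 5·9 = 46, valid modulo lcm(5, 19) = 95: x ≡ 46 (mod 95).
  Combine with x ≡ 3 (mod 7); new modulus lcm = 665.
    Write x = 46 + 95·t and substitute into x ≡ 3 (mod 7): 95·t ≡ 3 − 46 = -43 (mod 7).
    Reduce coefficients mod 7: 4·t ≡ 6 (mod 7).
    The inverse of 4 mod 7 is 2 (since 4·2 = 8 = 1·7 + 1), so t ≡ 2·6 = 12 ≡ 5 (mod 7).
    Then x = 46 + 95·5 = 521, valid modulo lcm(95, 7) = 665: x ≡ 521 (mod 665).
  Combine with x ≡ 2 (mod 3); new modulus lcm = 1995.
    Write x = 521 + 665·t and substitute into x ≡ 2 (mod 3): 665·t ≡ 2 − 521 = -519 (mod 3).
    Reduce coefficients mod 3: 2·t ≡ 0 (mod 3).
    The inverse of 2 mod 3 is 2 (since 2·2 = 4 = 1·3 + 1), so t ≡ 2·0 = 0 ≡ 0 (mod 3).
    Then x = 521 + 665·0 = 521, valid modulo lcm(665, 3) = 1995: x ≡ 521 (mod 1995).
Verify against each original: 521 mod 5 = 1, 521 mod 19 = 8, 521 mod 7 = 3, 521 mod 3 = 2.

x ≡ 521 (mod 1995).


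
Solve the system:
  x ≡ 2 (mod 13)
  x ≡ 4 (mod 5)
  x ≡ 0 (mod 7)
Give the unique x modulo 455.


Moduli 13, 5, 7 are pairwise coprime; by CRT there is a unique solution modulo M = 13 · 5 · 7 = 455.
Solve pairwise, accumulating the modulus:
  Start with x ≡ 2 (mod 13).
  Combine with x ≡ 4 (mod 5): since gcd(13, 5) = 1, we get a unique residue mod 65.
    Write x = 2 + 13·t and substitute into x ≡ 4 (mod 5): 13·t ≡ 4 − 2 = 2 (mod 5).
    Reduce coefficients mod 5: 3·t ≡ 2 (mod 5).
    The inverse of 3 mod 5 is 2 (since 3·2 = 6 = 1·5 + 1), so t ≡ 2·2 = 4 ≡ 4 (mod 5).
    Then x = 2 + 13·4 = 54, valid modulo lcm(13, 5) = 65: x ≡ 54 (mod 65).
  Combine with x ≡ 0 (mod 7): since gcd(65, 7) = 1, we get a unique residue mod 455.
    Write x = 54 + 65·t and substitute into x ≡ 0 (mod 7): 65·t ≡ 0 − 54 = -54 (mod 7).
    Reduce coefficients mod 7: 2·t ≡ 2 (mod 7).
    The inverse of 2 mod 7 is 4 (since 2·4 = 8 = 1·7 + 1), so t ≡ 4·2 = 8 ≡ 1 (mod 7).
    Then x = 54 + 65·1 = 119, valid modulo lcm(65, 7) = 455: x ≡ 119 (mod 455).
Verify: 119 mod 13 = 2 ✓, 119 mod 5 = 4 ✓, 119 mod 7 = 0 ✓.

x ≡ 119 (mod 455).


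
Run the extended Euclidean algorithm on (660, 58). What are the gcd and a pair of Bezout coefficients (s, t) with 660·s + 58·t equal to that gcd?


Euclidean algorithm on (660, 58) — divide until remainder is 0:
  660 = 11 · 58 + 22
  58 = 2 · 22 + 14
  22 = 1 · 14 + 8
  14 = 1 · 8 + 6
  8 = 1 · 6 + 2
  6 = 3 · 2 + 0
gcd(660, 58) = 2.
Track Bezout coefficients alongside the remainders: start with r₀ = 660 = a·1 + b·0 (s = 1, t = 0) and r₁ = 58 = a·0 + b·1 (s = 0, t = 1); each new remainder r_{k+1} = r_{k-1} − q_k·r_k inherits s_{k+1} = s_{k-1} − q_k·s_k, t_{k+1} = t_{k-1} − q_k·t_k, so r_k = a·s_k + b·t_k at every step:
  q = 11: r = 22, s = 1 − 11·0 = 1, t = 0 − 11·1 = -11  (check: 660·1 + 58·(-11) = 22)
  q = 2: r = 14, s = 0 − 2·1 = -2, t = 1 − 2·(-11) = 23  (check: 660·(-2) + 58·23 = 14)
  q = 1: r = 8, s = 1 − 1·(-2) = 3, t = -11 − 1·23 = -34  (check: 660·3 + 58·(-34) = 8)
  q = 1: r = 6, s = -2 − 1·3 = -5, t = 23 − 1·(-34) = 57  (check: 660·(-5) + 58·57 = 6)
  q = 1: r = 2, s = 3 − 1·(-5) = 8, t = -34 − 1·57 = -91  (check: 660·8 + 58·(-91) = 2)
The row with r = 2 (the gcd) gives the Bezout coefficients s = 8, t = -91.
Result: 660 · (8) + 58 · (-91) = 2.

gcd(660, 58) = 2; s = 8, t = -91 (check: 660·8 + 58·(-91) = 2).


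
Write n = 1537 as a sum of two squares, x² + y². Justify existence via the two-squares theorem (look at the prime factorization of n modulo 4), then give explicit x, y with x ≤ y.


Step 1: Factor n = 1537 = 29 · 53.
Step 2: Check the mod-4 condition on each prime factor: 29 ≡ 1 (mod 4), exponent 1; 53 ≡ 1 (mod 4), exponent 1.
All primes ≡ 3 (mod 4) appear to even exponent (or don't appear), so by the two-squares theorem n IS expressible as a sum of two squares.
Step 3: Build a representation. Here n = 29 · 53 is a product of primes ≡ 1 (mod 4). Each prime p ≡ 1 (mod 4) is itself a sum of two squares; find a² by testing p − a² for a perfect square:
  29: 29 − 1² = 28, 29 − 2² = 25 = 5² ⇒ 29 = 2² + 5².
  53: 53 − 1² = 52, 53 − 2² = 49 = 7² ⇒ 53 = 2² + 7².
  Combine using the Brahmagupta–Fibonacci identity (a² + b²)(c² + d²) = (ac − bd)² + (ad + bc)² = (ac + bd)² + (ad − bc)²:
  29 · 53 = 1537: from (2² + 5²)(2² + 7²), take (2·2 − 5·7, 2·7 + 5·2) = (4 − 35, 14 + 10) = (-31, 24); dropping signs (only squares matter) gives (31, 24); check 31² + 24² = 961 + 576 = 1537 ✓.
Step 4: Order so x ≤ y and verify: 24² + 31² = 576 + 961 = 1537 = n. ✓

n = 1537 = 24² + 31² (one valid representation with x ≤ y).


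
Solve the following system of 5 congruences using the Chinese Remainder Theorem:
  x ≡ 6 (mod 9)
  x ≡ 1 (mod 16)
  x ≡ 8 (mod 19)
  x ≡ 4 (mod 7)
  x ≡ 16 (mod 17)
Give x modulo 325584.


Product of moduli M = 9 · 16 · 19 · 7 · 17 = 325584.
Merge one congruence at a time:
  Start: x ≡ 6 (mod 9).
  Combine with x ≡ 1 (mod 16); new modulus lcm = 144.
    Write x = 6 + 9·t and substitute into x ≡ 1 (mod 16): 9·t ≡ 1 − 6 = -5 (mod 16).
    Reduce coefficients mod 16: 9·t ≡ 11 (mod 16).
    The inverse of 9 mod 16 is 9 (since 9·9 = 81 = 5·16 + 1), so t ≡ 9·11 = 99 ≡ 3 (mod 16).
    Then x = 6 + 9·3 = 33, valid modulo lcm(9, 16) = 144: x ≡ 33 (mod 144).
  Combine with x ≡ 8 (mod 19); new modulus lcm = 2736.
    Write x = 33 + 144·t and substitute into x ≡ 8 (mod 19): 144·t ≡ 8 − 33 = -25 (mod 19).
    Reduce coefficients mod 19: 11·t ≡ 13 (mod 19).
    The inverse of 11 mod 19 is 7 (since 11·7 = 77 = 4·19 + 1), so t ≡ 7·13 = 91 ≡ 15 (mod 19).
    Then x = 33 + 144·15 = 2193, valid modulo lcm(144, 19) = 2736: x ≡ 2193 (mod 2736).
  Combine with x ≡ 4 (mod 7); new modulus lcm = 19152.
    Write x = 2193 + 2736·t and substitute into x ≡ 4 (mod 7): 2736·t ≡ 4 − 2193 = -2189 (mod 7).
    Reduce coefficients mod 7: 6·t ≡ 2 (mod 7).
    The inverse of 6 mod 7 is 6 (since 6·6 = 36 = 5·7 + 1), so t ≡ 6·2 = 12 ≡ 5 (mod 7).
    Then x = 2193 + 2736·5 = 15873, valid modulo lcm(2736, 7) = 19152: x ≡ 15873 (mod 19152).
  Combine with x ≡ 16 (mod 17); new modulus lcm = 325584.
    Write x = 15873 + 19152·t and substitute into x ≡ 16 (mod 17): 19152·t ≡ 16 − 15873 = -15857 (mod 17).
    Reduce coefficients mod 17: 10·t ≡ 4 (mod 17).
    The inverse of 10 mod 17 is 12 (since 10·12 = 120 = 7·17 + 1), so t ≡ 12·4 = 48 ≡ 14 (mod 17).
    Then x = 15873 + 19152·14 = 284001, valid modulo lcm(19152, 17) = 325584: x ≡ 284001 (mod 325584).
Verify against each original: 284001 mod 9 = 6, 284001 mod 16 = 1, 284001 mod 19 = 8, 284001 mod 7 = 4, 284001 mod 17 = 16.

x ≡ 284001 (mod 325584).


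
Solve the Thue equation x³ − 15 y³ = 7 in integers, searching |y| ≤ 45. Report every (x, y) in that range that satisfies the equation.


The equation is x³ - 15y³ = 7. For fixed y, x³ = 15·y³ + 7, so a solution requires the RHS to be a perfect cube.
Strategy: iterate y from -45 to 45, compute RHS = 15·y³ + 7, and check whether it is a (positive or negative) perfect cube.
Check small values of y:
  y = 0: RHS = 7 is not a perfect cube.
  y = 1: RHS = 22 is not a perfect cube.
  y = -1: RHS = -8 = (-2)³ ⇒ x = -2 works.
  y = 2: RHS = 127 is not a perfect cube.
  y = -2: RHS = -113 is not a perfect cube.
  y = 3: RHS = 412 is not a perfect cube.
  y = -3: RHS = -398 is not a perfect cube.
Continuing the search up to |y| = 45 finds no further solutions beyond those listed.
Collected solutions: (-2, -1).

Solutions (with |y| ≤ 45): (-2, -1).


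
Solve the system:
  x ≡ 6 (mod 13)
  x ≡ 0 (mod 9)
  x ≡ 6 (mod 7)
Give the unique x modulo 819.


Moduli 13, 9, 7 are pairwise coprime; by CRT there is a unique solution modulo M = 13 · 9 · 7 = 819.
Solve pairwise, accumulating the modulus:
  Start with x ≡ 6 (mod 13).
  Combine with x ≡ 0 (mod 9): since gcd(13, 9) = 1, we get a unique residue mod 117.
    Write x = 6 + 13·t and substitute into x ≡ 0 (mod 9): 13·t ≡ 0 − 6 = -6 (mod 9).
    Reduce coefficients mod 9: 4·t ≡ 3 (mod 9).
    The inverse of 4 mod 9 is 7 (since 4·7 = 28 = 3·9 + 1), so t ≡ 7·3 = 21 ≡ 3 (mod 9).
    Then x = 6 + 13·3 = 45, valid modulo lcm(13, 9) = 117: x ≡ 45 (mod 117).
  Combine with x ≡ 6 (mod 7): since gcd(117, 7) = 1, we get a unique residue mod 819.
    Write x = 45 + 117·t and substitute into x ≡ 6 (mod 7): 117·t ≡ 6 − 45 = -39 (mod 7).
    Reduce coefficients mod 7: 5·t ≡ 3 (mod 7).
    The inverse of 5 mod 7 is 3 (since 5·3 = 15 = 2·7 + 1), so t ≡ 3·3 = 9 ≡ 2 (mod 7).
    Then x = 45 + 117·2 = 279, valid modulo lcm(117, 7) = 819: x ≡ 279 (mod 819).
Verify: 279 mod 13 = 6 ✓, 279 mod 9 = 0 ✓, 279 mod 7 = 6 ✓.

x ≡ 279 (mod 819).


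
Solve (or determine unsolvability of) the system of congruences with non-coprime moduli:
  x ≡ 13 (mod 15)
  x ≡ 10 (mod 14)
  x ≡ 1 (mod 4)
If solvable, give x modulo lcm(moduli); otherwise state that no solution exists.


Moduli 15, 14, 4 are not pairwise coprime, so CRT works modulo lcm(m_i) when all pairwise compatibility conditions hold.
Pairwise compatibility: gcd(m_i, m_j) must divide a_i - a_j for every pair.
Merge one congruence at a time:
  Start: x ≡ 13 (mod 15).
  Combine with x ≡ 10 (mod 14): gcd(15, 14) = 1; 10 - 13 = -3, which IS divisible by 1, so compatible.
    Write x = 13 + 15·t and substitute into x ≡ 10 (mod 14): 15·t ≡ 10 − 13 = -3 (mod 14).
    Reduce coefficients mod 14: 1·t ≡ 11 (mod 14).
    So t ≡ 11 (mod 14).
    Then x = 13 + 15·11 = 178, valid modulo lcm(15, 14) = 210: x ≡ 178 (mod 210).
  Combine with x ≡ 1 (mod 4): gcd(210, 4) = 2, and 1 - 178 = -177 is NOT divisible by 2.
    ⇒ system is inconsistent (no integer solution).

No solution (the system is inconsistent).


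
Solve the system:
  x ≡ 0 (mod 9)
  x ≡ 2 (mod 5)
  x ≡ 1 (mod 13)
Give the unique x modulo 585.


Moduli 9, 5, 13 are pairwise coprime; by CRT there is a unique solution modulo M = 9 · 5 · 13 = 585.
Solve pairwise, accumulating the modulus:
  Start with x ≡ 0 (mod 9).
  Combine with x ≡ 2 (mod 5): since gcd(9, 5) = 1, we get a unique residue mod 45.
    Write x = 0 + 9·t and substitute into x ≡ 2 (mod 5): 9·t ≡ 2 − 0 = 2 (mod 5).
    Reduce coefficients mod 5: 4·t ≡ 2 (mod 5).
    The inverse of 4 mod 5 is 4 (since 4·4 = 16 = 3·5 + 1), so t ≡ 4·2 = 8 ≡ 3 (mod 5).
    Then x = 0 + 9·3 = 27, valid modulo lcm(9, 5) = 45: x ≡ 27 (mod 45).
  Combine with x ≡ 1 (mod 13): since gcd(45, 13) = 1, we get a unique residue mod 585.
    Write x = 27 + 45·t and substitute into x ≡ 1 (mod 13): 45·t ≡ 1 − 27 = -26 (mod 13).
    Reduce coefficients mod 13: 6·t ≡ 0 (mod 13).
    The inverse of 6 mod 13 is 11 (since 6·11 = 66 = 5·13 + 1), so t ≡ 11·0 = 0 ≡ 0 (mod 13).
    Then x = 27 + 45·0 = 27, valid modulo lcm(45, 13) = 585: x ≡ 27 (mod 585).
Verify: 27 mod 9 = 0 ✓, 27 mod 5 = 2 ✓, 27 mod 13 = 1 ✓.

x ≡ 27 (mod 585).


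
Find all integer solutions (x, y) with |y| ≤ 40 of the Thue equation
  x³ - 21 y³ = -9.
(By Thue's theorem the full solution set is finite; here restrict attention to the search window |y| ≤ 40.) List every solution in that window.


The equation is x³ - 21y³ = -9. For fixed y, x³ = 21·y³ − 9, so a solution requires the RHS to be a perfect cube.
Strategy: iterate y from -40 to 40, compute RHS = 21·y³ − 9, and check whether it is a (positive or negative) perfect cube.
Check small values of y:
  y = 0: RHS = -9 is not a perfect cube.
  y = 1: RHS = 12 is not a perfect cube.
  y = -1: RHS = -30 is not a perfect cube.
  y = 2: RHS = 159 is not a perfect cube.
  y = -2: RHS = -177 is not a perfect cube.
  y = 3: RHS = 558 is not a perfect cube.
  y = -3: RHS = -576 is not a perfect cube.
Continuing the search up to |y| = 40 finds no solutions either.
No (x, y) in the scanned range satisfies the equation.

No integer solutions with |y| ≤ 40.


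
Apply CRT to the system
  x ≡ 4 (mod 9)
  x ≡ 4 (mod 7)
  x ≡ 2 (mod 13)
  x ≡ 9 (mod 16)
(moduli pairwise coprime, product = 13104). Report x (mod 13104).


Product of moduli M = 9 · 7 · 13 · 16 = 13104.
Merge one congruence at a time:
  Start: x ≡ 4 (mod 9).
  Combine with x ≡ 4 (mod 7); new modulus lcm = 63.
    Write x = 4 + 9·t and substitute into x ≡ 4 (mod 7): 9·t ≡ 4 − 4 = 0 (mod 7).
    Reduce coefficients mod 7: 2·t ≡ 0 (mod 7).
    The inverse of 2 mod 7 is 4 (since 2·4 = 8 = 1·7 + 1), so t ≡ 4·0 = 0 ≡ 0 (mod 7).
    Then x = 4 + 9·0 = 4, valid modulo lcm(9, 7) = 63: x ≡ 4 (mod 63).
  Combine with x ≡ 2 (mod 13); new modulus lcm = 819.
    Write x = 4 + 63·t and substitute into x ≡ 2 (mod 13): 63·t ≡ 2 − 4 = -2 (mod 13).
    Reduce coefficients mod 13: 11·t ≡ 11 (mod 13).
    The inverse of 11 mod 13 is 6 (since 11·6 = 66 = 5·13 + 1), so t ≡ 6·11 = 66 ≡ 1 (mod 13).
    Then x = 4 + 63·1 = 67, valid modulo lcm(63, 13) = 819: x ≡ 67 (mod 819).
  Combine with x ≡ 9 (mod 16); new modulus lcm = 13104.
    Write x = 67 + 819·t and substitute into x ≡ 9 (mod 16): 819·t ≡ 9 − 67 = -58 (mod 16).
    Reduce coefficients mod 16: 3·t ≡ 6 (mod 16).
    The inverse of 3 mod 16 is 11 (since 3·11 = 33 = 2·16 + 1), so t ≡ 11·6 = 66 ≡ 2 (mod 16).
    Then x = 67 + 819·2 = 1705, valid modulo lcm(819, 16) = 13104: x ≡ 1705 (mod 13104).
Verify against each original: 1705 mod 9 = 4, 1705 mod 7 = 4, 1705 mod 13 = 2, 1705 mod 16 = 9.

x ≡ 1705 (mod 13104).


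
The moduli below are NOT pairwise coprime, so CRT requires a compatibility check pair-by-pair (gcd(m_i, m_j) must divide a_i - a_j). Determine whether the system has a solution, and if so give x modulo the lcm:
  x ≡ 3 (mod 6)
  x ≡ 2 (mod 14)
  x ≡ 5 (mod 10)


Moduli 6, 14, 10 are not pairwise coprime, so CRT works modulo lcm(m_i) when all pairwise compatibility conditions hold.
Pairwise compatibility: gcd(m_i, m_j) must divide a_i - a_j for every pair.
Merge one congruence at a time:
  Start: x ≡ 3 (mod 6).
  Combine with x ≡ 2 (mod 14): gcd(6, 14) = 2, and 2 - 3 = -1 is NOT divisible by 2.
    ⇒ system is inconsistent (no integer solution).

No solution (the system is inconsistent).


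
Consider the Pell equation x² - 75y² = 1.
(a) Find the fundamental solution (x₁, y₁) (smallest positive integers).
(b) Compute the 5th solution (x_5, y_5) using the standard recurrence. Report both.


Step 1: Find the fundamental solution (x₁, y₁) of x² - 75y² = 1.
  Expand √75 as a continued fraction. a₀ = ⌊√75⌋ = 8; iterate m_{k+1} = d_k·a_k − m_k, d_{k+1} = (75 − m_{k+1}²)/d_k, a_{k+1} = ⌊(a₀ + m_{k+1})/d_{k+1}⌋ (starting m₀ = 0, d₀ = 1), with convergents p_k = a_k·p_{k-1} + p_{k-2}, q_k = a_k·q_{k-1} + q_{k-2} (p₋₁ = 1, q₋₁ = 0):
  k = 0: a₀ = 8; p₀/q₀ = 8/1; p₀² − 75·q₀² = 64 − 75 = -11.
  k = 1: m = 8, d = 11, a = ⌊(8 + 8)/11⌋ = 1; p/q = (1·8 + 1)/(1·1 + 0) = 9/1; p² − 75·q² = 81 − 75 = 6.
  k = 2: m = 3, d = 6, a = ⌊(8 + 3)/6⌋ = 1; p/q = (1·9 + 8)/(1·1 + 1) = 17/2; p² − 75·q² = 289 − 300 = -11.
  k = 3: m = 3, d = 11, a = ⌊(8 + 3)/11⌋ = 1; p/q = (1·17 + 9)/(1·2 + 1) = 26/3; p² − 75·q² = 676 − 675 = 1.
  The first convergent with p² − 75·q² = 1 gives the fundamental solution (x₁, y₁) = (26, 3).
Step 2: Apply the recurrence (x_{n+1}, y_{n+1}) = (x₁x_n + 75y₁y_n, x₁y_n + y₁x_n) repeatedly.
  From (x_1, y_1) = (26, 3): x_2 = 26·26 + 75·3·3 = 1351; y_2 = 26·3 + 3·26 = 156.
  From (x_2, y_2) = (1351, 156): x_3 = 26·1351 + 75·3·156 = 70226; y_3 = 26·156 + 3·1351 = 8109.
  From (x_3, y_3) = (70226, 8109): x_4 = 26·70226 + 75·3·8109 = 3650401; y_4 = 26·8109 + 3·70226 = 421512.
  From (x_4, y_4) = (3650401, 421512): x_5 = 26·3650401 + 75·3·421512 = 189750626; y_5 = 26·421512 + 3·3650401 = 21910515.
Step 3: Verify x_5² - 75·y_5² = 36005300067391876 - 36005300067391875 = 1 (should be 1). ✓

(x_1, y_1) = (26, 3); (x_5, y_5) = (189750626, 21910515).


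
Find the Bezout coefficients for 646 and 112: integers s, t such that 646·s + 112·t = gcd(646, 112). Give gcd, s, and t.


Euclidean algorithm on (646, 112) — divide until remainder is 0:
  646 = 5 · 112 + 86
  112 = 1 · 86 + 26
  86 = 3 · 26 + 8
  26 = 3 · 8 + 2
  8 = 4 · 2 + 0
gcd(646, 112) = 2.
Track Bezout coefficients alongside the remainders: start with r₀ = 646 = a·1 + b·0 (s = 1, t = 0) and r₁ = 112 = a·0 + b·1 (s = 0, t = 1); each new remainder r_{k+1} = r_{k-1} − q_k·r_k inherits s_{k+1} = s_{k-1} − q_k·s_k, t_{k+1} = t_{k-1} − q_k·t_k, so r_k = a·s_k + b·t_k at every step:
  q = 5: r = 86, s = 1 − 5·0 = 1, t = 0 − 5·1 = -5  (check: 646·1 + 112·(-5) = 86)
  q = 1: r = 26, s = 0 − 1·1 = -1, t = 1 − 1·(-5) = 6  (check: 646·(-1) + 112·6 = 26)
  q = 3: r = 8, s = 1 − 3·(-1) = 4, t = -5 − 3·6 = -23  (check: 646·4 + 112·(-23) = 8)
  q = 3: r = 2, s = -1 − 3·4 = -13, t = 6 − 3·(-23) = 75  (check: 646·(-13) + 112·75 = 2)
The row with r = 2 (the gcd) gives the Bezout coefficients s = -13, t = 75.
Result: 646 · (-13) + 112 · (75) = 2.

gcd(646, 112) = 2; s = -13, t = 75 (check: 646·(-13) + 112·75 = 2).


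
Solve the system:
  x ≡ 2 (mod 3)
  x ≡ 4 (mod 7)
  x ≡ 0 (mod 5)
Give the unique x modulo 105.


Moduli 3, 7, 5 are pairwise coprime; by CRT there is a unique solution modulo M = 3 · 7 · 5 = 105.
Solve pairwise, accumulating the modulus:
  Start with x ≡ 2 (mod 3).
  Combine with x ≡ 4 (mod 7): since gcd(3, 7) = 1, we get a unique residue mod 21.
    Write x = 2 + 3·t and substitute into x ≡ 4 (mod 7): 3·t ≡ 4 − 2 = 2 (mod 7).
    The inverse of 3 mod 7 is 5 (since 3·5 = 15 = 2·7 + 1), so t ≡ 5·2 = 10 ≡ 3 (mod 7).
    Then x = 2 + 3·3 = 11, valid modulo lcm(3, 7) = 21: x ≡ 11 (mod 21).
  Combine with x ≡ 0 (mod 5): since gcd(21, 5) = 1, we get a unique residue mod 105.
    Write x = 11 + 21·t and substitute into x ≡ 0 (mod 5): 21·t ≡ 0 − 11 = -11 (mod 5).
    Reduce coefficients mod 5: 1·t ≡ 4 (mod 5).
    So t ≡ 4 (mod 5).
    Then x = 11 + 21·4 = 95, valid modulo lcm(21, 5) = 105: x ≡ 95 (mod 105).
Verify: 95 mod 3 = 2 ✓, 95 mod 7 = 4 ✓, 95 mod 5 = 0 ✓.

x ≡ 95 (mod 105).


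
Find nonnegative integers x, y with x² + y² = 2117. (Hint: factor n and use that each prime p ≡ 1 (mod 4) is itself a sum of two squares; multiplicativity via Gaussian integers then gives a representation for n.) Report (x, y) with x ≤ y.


Step 1: Factor n = 2117 = 29 · 73.
Step 2: Check the mod-4 condition on each prime factor: 29 ≡ 1 (mod 4), exponent 1; 73 ≡ 1 (mod 4), exponent 1.
All primes ≡ 3 (mod 4) appear to even exponent (or don't appear), so by the two-squares theorem n IS expressible as a sum of two squares.
Step 3: Build a representation. Here n = 29 · 73 is a product of primes ≡ 1 (mod 4). Each prime p ≡ 1 (mod 4) is itself a sum of two squares; find a² by testing p − a² for a perfect square:
  29: 29 − 1² = 28, 29 − 2² = 25 = 5² ⇒ 29 = 2² + 5².
  73: 73 − 1² = 72, 73 − 2² = 69, 73 − 3² = 64 = 8² ⇒ 73 = 3² + 8².
  Combine using the Brahmagupta–Fibonacci identity (a² + b²)(c² + d²) = (ac − bd)² + (ad + bc)² = (ac + bd)² + (ad − bc)²:
  29 · 73 = 2117: from (2² + 5²)(3² + 8²), take (2·3 − 5·8, 2·8 + 5·3) = (6 − 40, 16 + 15) = (-34, 31); dropping signs (only squares matter) gives (34, 31); check 34² + 31² = 1156 + 961 = 2117 ✓.
Step 4: Order so x ≤ y and verify: 31² + 34² = 961 + 1156 = 2117 = n. ✓

n = 2117 = 31² + 34² (one valid representation with x ≤ y).


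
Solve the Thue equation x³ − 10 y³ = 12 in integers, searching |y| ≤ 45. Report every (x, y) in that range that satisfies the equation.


The equation is x³ - 10y³ = 12. For fixed y, x³ = 10·y³ + 12, so a solution requires the RHS to be a perfect cube.
Strategy: iterate y from -45 to 45, compute RHS = 10·y³ + 12, and check whether it is a (positive or negative) perfect cube.
Check small values of y:
  y = 0: RHS = 12 is not a perfect cube.
  y = 1: RHS = 22 is not a perfect cube.
  y = -1: RHS = 2 is not a perfect cube.
  y = 2: RHS = 92 is not a perfect cube.
  y = -2: RHS = -68 is not a perfect cube.
  y = 3: RHS = 282 is not a perfect cube.
  y = -3: RHS = -258 is not a perfect cube.
Continuing the search up to |y| = 45 finds no solutions either.
No (x, y) in the scanned range satisfies the equation.

No integer solutions with |y| ≤ 45.


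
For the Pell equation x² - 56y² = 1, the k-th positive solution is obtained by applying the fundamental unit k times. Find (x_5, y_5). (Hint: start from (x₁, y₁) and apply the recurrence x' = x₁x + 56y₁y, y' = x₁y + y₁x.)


Step 1: Find the fundamental solution (x₁, y₁) of x² - 56y² = 1.
  Expand √56 as a continued fraction. a₀ = ⌊√56⌋ = 7; iterate m_{k+1} = d_k·a_k − m_k, d_{k+1} = (56 − m_{k+1}²)/d_k, a_{k+1} = ⌊(a₀ + m_{k+1})/d_{k+1}⌋ (starting m₀ = 0, d₀ = 1), with convergents p_k = a_k·p_{k-1} + p_{k-2}, q_k = a_k·q_{k-1} + q_{k-2} (p₋₁ = 1, q₋₁ = 0):
  k = 0: a₀ = 7; p₀/q₀ = 7/1; p₀² − 56·q₀² = 49 − 56 = -7.
  k = 1: m = 7, d = 7, a = ⌊(7 + 7)/7⌋ = 2; p/q = (2·7 + 1)/(2·1 + 0) = 15/2; p² − 56·q² = 225 − 224 = 1.
  The first convergent with p² − 56·q² = 1 gives the fundamental solution (x₁, y₁) = (15, 2).
Step 2: Apply the recurrence (x_{n+1}, y_{n+1}) = (x₁x_n + 56y₁y_n, x₁y_n + y₁x_n) repeatedly.
  From (x_1, y_1) = (15, 2): x_2 = 15·15 + 56·2·2 = 449; y_2 = 15·2 + 2·15 = 60.
  From (x_2, y_2) = (449, 60): x_3 = 15·449 + 56·2·60 = 13455; y_3 = 15·60 + 2·449 = 1798.
  From (x_3, y_3) = (13455, 1798): x_4 = 15·13455 + 56·2·1798 = 403201; y_4 = 15·1798 + 2·13455 = 53880.
  From (x_4, y_4) = (403201, 53880): x_5 = 15·403201 + 56·2·53880 = 12082575; y_5 = 15·53880 + 2·403201 = 1614602.
Step 3: Verify x_5² - 56·y_5² = 145988618630625 - 145988618630624 = 1 (should be 1). ✓

(x_1, y_1) = (15, 2); (x_5, y_5) = (12082575, 1614602).


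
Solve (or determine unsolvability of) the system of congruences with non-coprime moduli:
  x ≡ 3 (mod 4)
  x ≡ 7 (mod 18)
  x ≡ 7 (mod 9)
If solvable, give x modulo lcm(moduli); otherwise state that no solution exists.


Moduli 4, 18, 9 are not pairwise coprime, so CRT works modulo lcm(m_i) when all pairwise compatibility conditions hold.
Pairwise compatibility: gcd(m_i, m_j) must divide a_i - a_j for every pair.
Merge one congruence at a time:
  Start: x ≡ 3 (mod 4).
  Combine with x ≡ 7 (mod 18): gcd(4, 18) = 2; 7 - 3 = 4, which IS divisible by 2, so compatible.
    Write x = 3 + 4·t and substitute into x ≡ 7 (mod 18): 4·t ≡ 7 − 3 = 4 (mod 18).
    Divide the congruence (and modulus) by g = 2: 2·t ≡ 2 (mod 9).
    The inverse of 2 mod 9 is 5 (since 2·5 = 10 = 1·9 + 1), so t ≡ 5·2 = 10 ≡ 1 (mod 9).
    Then x = 3 + 4·1 = 7, valid modulo lcm(4, 18) = 36: x ≡ 7 (mod 36).
  Combine with x ≡ 7 (mod 9): gcd(36, 9) = 9; 7 - 7 = 0, which IS divisible by 9, so compatible.
    Write x = 7 + 36·t and substitute into x ≡ 7 (mod 9): 36·t ≡ 7 − 7 = 0 (mod 9).
    Divide the congruence (and modulus) by g = 9: 4·t ≡ 0 (mod 1).
    Modulo 1 every t works; take t = 0.
    Then x = 7 + 36·0 = 7, valid modulo lcm(36, 9) = 36: x ≡ 7 (mod 36).
Verify: 7 mod 4 = 3, 7 mod 18 = 7, 7 mod 9 = 7.

x ≡ 7 (mod 36).


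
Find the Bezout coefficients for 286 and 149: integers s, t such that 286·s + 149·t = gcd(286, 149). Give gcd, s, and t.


Euclidean algorithm on (286, 149) — divide until remainder is 0:
  286 = 1 · 149 + 137
  149 = 1 · 137 + 12
  137 = 11 · 12 + 5
  12 = 2 · 5 + 2
  5 = 2 · 2 + 1
  2 = 2 · 1 + 0
gcd(286, 149) = 1.
Track Bezout coefficients alongside the remainders: start with r₀ = 286 = a·1 + b·0 (s = 1, t = 0) and r₁ = 149 = a·0 + b·1 (s = 0, t = 1); each new remainder r_{k+1} = r_{k-1} − q_k·r_k inherits s_{k+1} = s_{k-1} − q_k·s_k, t_{k+1} = t_{k-1} − q_k·t_k, so r_k = a·s_k + b·t_k at every step:
  q = 1: r = 137, s = 1 − 1·0 = 1, t = 0 − 1·1 = -1  (check: 286·1 + 149·(-1) = 137)
  q = 1: r = 12, s = 0 − 1·1 = -1, t = 1 − 1·(-1) = 2  (check: 286·(-1) + 149·2 = 12)
  q = 11: r = 5, s = 1 − 11·(-1) = 12, t = -1 − 11·2 = -23  (check: 286·12 + 149·(-23) = 5)
  q = 2: r = 2, s = -1 − 2·12 = -25, t = 2 − 2·(-23) = 48  (check: 286·(-25) + 149·48 = 2)
  q = 2: r = 1, s = 12 − 2·(-25) = 62, t = -23 − 2·48 = -119  (check: 286·62 + 149·(-119) = 1)
The row with r = 1 (the gcd) gives the Bezout coefficients s = 62, t = -119.
Result: 286 · (62) + 149 · (-119) = 1.

gcd(286, 149) = 1; s = 62, t = -119 (check: 286·62 + 149·(-119) = 1).


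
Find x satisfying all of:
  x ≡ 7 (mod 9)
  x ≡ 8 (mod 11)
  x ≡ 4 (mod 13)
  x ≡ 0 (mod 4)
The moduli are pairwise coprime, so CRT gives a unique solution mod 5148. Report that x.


Product of moduli M = 9 · 11 · 13 · 4 = 5148.
Merge one congruence at a time:
  Start: x ≡ 7 (mod 9).
  Combine with x ≡ 8 (mod 11); new modulus lcm = 99.
    Write x = 7 + 9·t and substitute into x ≡ 8 (mod 11): 9·t ≡ 8 − 7 = 1 (mod 11).
    The inverse of 9 mod 11 is 5 (since 9·5 = 45 = 4·11 + 1), so t ≡ 5·1 = 5 ≡ 5 (mod 11).
    Then x = 7 + 9·5 = 52, valid modulo lcm(9, 11) = 99: x ≡ 52 (mod 99).
  Combine with x ≡ 4 (mod 13); new modulus lcm = 1287.
    Write x = 52 + 99·t and substitute into x ≡ 4 (mod 13): 99·t ≡ 4 − 52 = -48 (mod 13).
    Reduce coefficients mod 13: 8·t ≡ 4 (mod 13).
    The inverse of 8 mod 13 is 5 (since 8·5 = 40 = 3·13 + 1), so t ≡ 5·4 = 20 ≡ 7 (mod 13).
    Then x = 52 + 99·7 = 745, valid modulo lcm(99, 13) = 1287: x ≡ 745 (mod 1287).
  Combine with x ≡ 0 (mod 4); new modulus lcm = 5148.
    Write x = 745 + 1287·t and substitute into x ≡ 0 (mod 4): 1287·t ≡ 0 − 745 = -745 (mod 4).
    Reduce coefficients mod 4: 3·t ≡ 3 (mod 4).
    The inverse of 3 mod 4 is 3 (since 3·3 = 9 = 2·4 + 1), so t ≡ 3·3 = 9 ≡ 1 (mod 4).
    Then x = 745 + 1287·1 = 2032, valid modulo lcm(1287, 4) = 5148: x ≡ 2032 (mod 5148).
Verify against each original: 2032 mod 9 = 7, 2032 mod 11 = 8, 2032 mod 13 = 4, 2032 mod 4 = 0.

x ≡ 2032 (mod 5148).


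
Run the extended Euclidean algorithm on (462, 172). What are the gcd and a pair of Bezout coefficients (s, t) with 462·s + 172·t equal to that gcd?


Euclidean algorithm on (462, 172) — divide until remainder is 0:
  462 = 2 · 172 + 118
  172 = 1 · 118 + 54
  118 = 2 · 54 + 10
  54 = 5 · 10 + 4
  10 = 2 · 4 + 2
  4 = 2 · 2 + 0
gcd(462, 172) = 2.
Track Bezout coefficients alongside the remainders: start with r₀ = 462 = a·1 + b·0 (s = 1, t = 0) and r₁ = 172 = a·0 + b·1 (s = 0, t = 1); each new remainder r_{k+1} = r_{k-1} − q_k·r_k inherits s_{k+1} = s_{k-1} − q_k·s_k, t_{k+1} = t_{k-1} − q_k·t_k, so r_k = a·s_k + b·t_k at every step:
  q = 2: r = 118, s = 1 − 2·0 = 1, t = 0 − 2·1 = -2  (check: 462·1 + 172·(-2) = 118)
  q = 1: r = 54, s = 0 − 1·1 = -1, t = 1 − 1·(-2) = 3  (check: 462·(-1) + 172·3 = 54)
  q = 2: r = 10, s = 1 − 2·(-1) = 3, t = -2 − 2·3 = -8  (check: 462·3 + 172·(-8) = 10)
  q = 5: r = 4, s = -1 − 5·3 = -16, t = 3 − 5·(-8) = 43  (check: 462·(-16) + 172·43 = 4)
  q = 2: r = 2, s = 3 − 2·(-16) = 35, t = -8 − 2·43 = -94  (check: 462·35 + 172·(-94) = 2)
The row with r = 2 (the gcd) gives the Bezout coefficients s = 35, t = -94.
Result: 462 · (35) + 172 · (-94) = 2.

gcd(462, 172) = 2; s = 35, t = -94 (check: 462·35 + 172·(-94) = 2).


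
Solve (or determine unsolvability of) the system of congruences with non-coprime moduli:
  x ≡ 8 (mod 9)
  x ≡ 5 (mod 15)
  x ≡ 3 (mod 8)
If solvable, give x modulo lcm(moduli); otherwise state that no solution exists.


Moduli 9, 15, 8 are not pairwise coprime, so CRT works modulo lcm(m_i) when all pairwise compatibility conditions hold.
Pairwise compatibility: gcd(m_i, m_j) must divide a_i - a_j for every pair.
Merge one congruence at a time:
  Start: x ≡ 8 (mod 9).
  Combine with x ≡ 5 (mod 15): gcd(9, 15) = 3; 5 - 8 = -3, which IS divisible by 3, so compatible.
    Write x = 8 + 9·t and substitute into x ≡ 5 (mod 15): 9·t ≡ 5 − 8 = -3 (mod 15).
    Divide the congruence (and modulus) by g = 3: 3·t ≡ -1 (mod 5).
    Reduce coefficients mod 5: 3·t ≡ 4 (mod 5).
    The inverse of 3 mod 5 is 2 (since 3·2 = 6 = 1·5 + 1), so t ≡ 2·4 = 8 ≡ 3 (mod 5).
    Then x = 8 + 9·3 = 35, valid modulo lcm(9, 15) = 45: x ≡ 35 (mod 45).
  Combine with x ≡ 3 (mod 8): gcd(45, 8) = 1; 3 - 35 = -32, which IS divisible by 1, so compatible.
    Write x = 35 + 45·t and substitute into x ≡ 3 (mod 8): 45·t ≡ 3 − 35 = -32 (mod 8).
    Reduce coefficients mod 8: 5·t ≡ 0 (mod 8).
    The inverse of 5 mod 8 is 5 (since 5·5 = 25 = 3·8 + 1), so t ≡ 5·0 = 0 ≡ 0 (mod 8).
    Then x = 35 + 45·0 = 35, valid modulo lcm(45, 8) = 360: x ≡ 35 (mod 360).
Verify: 35 mod 9 = 8, 35 mod 15 = 5, 35 mod 8 = 3.

x ≡ 35 (mod 360).


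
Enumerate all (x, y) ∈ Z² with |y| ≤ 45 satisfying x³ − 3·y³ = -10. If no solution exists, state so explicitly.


The equation is x³ - 3y³ = -10. For fixed y, x³ = 3·y³ − 10, so a solution requires the RHS to be a perfect cube.
Strategy: iterate y from -45 to 45, compute RHS = 3·y³ − 10, and check whether it is a (positive or negative) perfect cube.
Check small values of y:
  y = 0: RHS = -10 is not a perfect cube.
  y = 1: RHS = -7 is not a perfect cube.
  y = -1: RHS = -13 is not a perfect cube.
  y = 2: RHS = 14 is not a perfect cube.
  y = -2: RHS = -34 is not a perfect cube.
  y = 3: RHS = 71 is not a perfect cube.
  y = -3: RHS = -91 is not a perfect cube.
Continuing, at y = -9: RHS = -2197 = (-13)³ ⇒ x = -13 works.
Searching the remaining y in |y| ≤ 45 finds no further solutions.
Collected solutions: (-13, -9).

Solutions (with |y| ≤ 45): (-13, -9).


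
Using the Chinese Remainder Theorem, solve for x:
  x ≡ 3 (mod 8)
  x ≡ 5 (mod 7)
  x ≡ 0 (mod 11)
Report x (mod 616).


Moduli 8, 7, 11 are pairwise coprime; by CRT there is a unique solution modulo M = 8 · 7 · 11 = 616.
Solve pairwise, accumulating the modulus:
  Start with x ≡ 3 (mod 8).
  Combine with x ≡ 5 (mod 7): since gcd(8, 7) = 1, we get a unique residue mod 56.
    Write x = 3 + 8·t and substitute into x ≡ 5 (mod 7): 8·t ≡ 5 − 3 = 2 (mod 7).
    Reduce coefficients mod 7: 1·t ≡ 2 (mod 7).
    So t ≡ 2 (mod 7).
    Then x = 3 + 8·2 = 19, valid modulo lcm(8, 7) = 56: x ≡ 19 (mod 56).
  Combine with x ≡ 0 (mod 11): since gcd(56, 11) = 1, we get a unique residue mod 616.
    Write x = 19 + 56·t and substitute into x ≡ 0 (mod 11): 56·t ≡ 0 − 19 = -19 (mod 11).
    Reduce coefficients mod 11: 1·t ≡ 3 (mod 11).
    So t ≡ 3 (mod 11).
    Then x = 19 + 56·3 = 187, valid modulo lcm(56, 11) = 616: x ≡ 187 (mod 616).
Verify: 187 mod 8 = 3 ✓, 187 mod 7 = 5 ✓, 187 mod 11 = 0 ✓.

x ≡ 187 (mod 616).


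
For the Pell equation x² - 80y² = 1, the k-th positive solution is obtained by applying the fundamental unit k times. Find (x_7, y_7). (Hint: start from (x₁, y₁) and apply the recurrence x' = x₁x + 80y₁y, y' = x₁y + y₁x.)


Step 1: Find the fundamental solution (x₁, y₁) of x² - 80y² = 1.
  Expand √80 as a continued fraction. a₀ = ⌊√80⌋ = 8; iterate m_{k+1} = d_k·a_k − m_k, d_{k+1} = (80 − m_{k+1}²)/d_k, a_{k+1} = ⌊(a₀ + m_{k+1})/d_{k+1}⌋ (starting m₀ = 0, d₀ = 1), with convergents p_k = a_k·p_{k-1} + p_{k-2}, q_k = a_k·q_{k-1} + q_{k-2} (p₋₁ = 1, q₋₁ = 0):
  k = 0: a₀ = 8; p₀/q₀ = 8/1; p₀² − 80·q₀² = 64 − 80 = -16.
  k = 1: m = 8, d = 16, a = ⌊(8 + 8)/16⌋ = 1; p/q = (1·8 + 1)/(1·1 + 0) = 9/1; p² − 80·q² = 81 − 80 = 1.
  The first convergent with p² − 80·q² = 1 gives the fundamental solution (x₁, y₁) = (9, 1).
Step 2: Apply the recurrence (x_{n+1}, y_{n+1}) = (x₁x_n + 80y₁y_n, x₁y_n + y₁x_n) repeatedly.
  From (x_1, y_1) = (9, 1): x_2 = 9·9 + 80·1·1 = 161; y_2 = 9·1 + 1·9 = 18.
  From (x_2, y_2) = (161, 18): x_3 = 9·161 + 80·1·18 = 2889; y_3 = 9·18 + 1·161 = 323.
  From (x_3, y_3) = (2889, 323): x_4 = 9·2889 + 80·1·323 = 51841; y_4 = 9·323 + 1·2889 = 5796.
  From (x_4, y_4) = (51841, 5796): x_5 = 9·51841 + 80·1·5796 = 930249; y_5 = 9·5796 + 1·51841 = 104005.
  From (x_5, y_5) = (930249, 104005): x_6 = 9·930249 + 80·1·104005 = 16692641; y_6 = 9·104005 + 1·930249 = 1866294.
  From (x_6, y_6) = (16692641, 1866294): x_7 = 9·16692641 + 80·1·1866294 = 299537289; y_7 = 9·1866294 + 1·16692641 = 33489287.
Step 3: Verify x_7² - 80·y_7² = 89722587501469521 - 89722587501469520 = 1 (should be 1). ✓

(x_1, y_1) = (9, 1); (x_7, y_7) = (299537289, 33489287).
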